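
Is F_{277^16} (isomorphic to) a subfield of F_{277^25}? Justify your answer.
No: F_{277^16} is not a subfield of F_{277^25}

F_{p^m} embeds in F_{p^n} iff m | n. Here 16 ∤ 25 (since 25 = 1·16 + 9 with remainder 9 ≠ 0), so F_{277^16} is not a subfield of F_{277^25}. Equivalently: if it were, the tower law would give 16 = [F_{277^16}:F_277] dividing [F_{277^25}:F_277] = 25, contradiction.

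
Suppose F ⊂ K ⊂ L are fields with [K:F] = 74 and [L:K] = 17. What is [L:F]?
[L:F] = 1258

The tower law says that for any tower of field extensions F ⊂ K ⊂ L with finite degrees, [L:F] = [L:K] · [K:F]. Here this gives [L:F] = 17 · 74 = 1258.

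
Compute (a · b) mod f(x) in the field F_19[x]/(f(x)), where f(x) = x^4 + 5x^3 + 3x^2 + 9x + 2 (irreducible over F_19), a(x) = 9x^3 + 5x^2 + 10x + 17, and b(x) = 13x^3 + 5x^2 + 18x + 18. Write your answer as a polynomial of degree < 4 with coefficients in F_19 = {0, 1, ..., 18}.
a · b ≡ x^3 + 14x^2 + 13x + 13 (mod f(x))

Multiply in F_19[x]: a(x)·b(x) = (9x^3 + 5x^2 + 10x + 17)·(13x^3 + 5x^2 + 18x + 18) = 3x^6 + 15x^5 + 13x^4 + 10x^3 + 13x^2 + 11x + 2. This has degree ≥ 4, so divide by f(x) over F_19: 3x^6 + 15x^5 + 13x^4 + 10x^3 + 13x^2 + 11x + 2 = (3x^2 + 4)·(x^4 + 5x^3 + 3x^2 + 9x + 2) + (x^3 + 14x^2 + 13x + 13). Hence a·b ≡ x^3 + 14x^2 + 13x + 13 (mod f). (F_19[x]/(f) is a field with 19^4 = 130321 elements since f is irreducible of degree 4.)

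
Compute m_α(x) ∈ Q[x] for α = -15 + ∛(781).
m_α(x) = x^3 + 45x^2 + 675x + 2594

Set β = α + 15 = ∛(781), so β^3 = 781. Then (α + 15)^3 - 781 = 0, i.e. α is a root of g(x) = (x + 15)^3 - 781 = x^3 + 45x^2 + 675x + 2594. Since g(x) = h(x + 15) where h(x) = x^3 - 781, and h is irreducible over Q (because 781 is not a perfect cube, so h has no rational root, and a monic cubic with no rational root is irreducible), g is also irreducible (irreducibility is preserved under the substitution x → x + 15). Hence m_α(x) = x^3 + 45x^2 + 675x + 2594.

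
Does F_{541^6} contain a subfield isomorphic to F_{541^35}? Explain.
No: F_{541^35} is not a subfield of F_{541^6}

F_{p^m} embeds in F_{p^n} iff m | n. Here 35 ∤ 6 (since 6 = 0·35 + 6 with remainder 6 ≠ 0), so F_{541^35} is not a subfield of F_{541^6}. Equivalently: if it were, the tower law would give 35 = [F_{541^35}:F_541] dividing [F_{541^6}:F_541] = 6, contradiction.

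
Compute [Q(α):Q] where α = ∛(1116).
[Q(α):Q] = 3

The minimal polynomial of α is x^3 - 1116, irreducible over Q since 1116 is not a perfect cube (so x^3 - 1116 has no rational root). Hence [Q(α):Q] = deg(m_α) = 3.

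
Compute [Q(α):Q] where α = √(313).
[Q(α):Q] = 2

[Q(α):Q] equals the degree of the minimal polynomial of α. Here α^2 = 313 and x^2 - 313 is irreducible (d = 313 is squarefree, ≠ 1, hence not a square), so deg(m_α) = 2. Thus [Q(α):Q] = 2.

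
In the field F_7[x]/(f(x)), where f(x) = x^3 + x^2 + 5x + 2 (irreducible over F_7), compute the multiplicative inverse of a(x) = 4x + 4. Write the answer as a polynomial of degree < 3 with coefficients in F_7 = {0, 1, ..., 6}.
a(x)^(-1) ≡ 3x^2 + 1 (mod f(x))

Since f is irreducible over F_7, F_7[x]/(f) is a field and a(x) ≠ 0 has an inverse. Apply the extended Euclidean algorithm to f(x) and a(x) in F_7[x]: f(x) = (2x^2 + 3)·a(x) + (4). The last nonzero remainder is the constant 4 = gcd(f, a) in F_7. Back-substituting through the division chain expresses 4 = s(x)·a(x) + t(x)·f(x) with s(x) ≡ 5x^2 + 4 (mod f), so (5x^2 + 4)·a(x) ≡ 4 (mod f). Multiplying by 4^(-1) ≡ 2 in F_7 gives a(x)^(-1) ≡ 2·(5x^2 + 4) ≡ 3x^2 + 1 (mod f). Check: (4x + 4)·(3x^2 + 1) = 5x^3 + 5x^2 + 4x + 4 ≡ 1 (mod x^3 + x^2 + 5x + 2).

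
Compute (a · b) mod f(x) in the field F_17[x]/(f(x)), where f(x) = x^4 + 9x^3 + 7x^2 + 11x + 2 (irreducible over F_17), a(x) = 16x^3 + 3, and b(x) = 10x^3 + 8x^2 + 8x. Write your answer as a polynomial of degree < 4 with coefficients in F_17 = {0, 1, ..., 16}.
a · b ≡ 6x^3 + 15x^2 + 3x + 9 (mod f(x))

Multiply in F_17[x]: a(x)·b(x) = (16x^3 + 3)·(10x^3 + 8x^2 + 8x) = 7x^6 + 9x^5 + 9x^4 + 13x^3 + 7x^2 + 7x. This has degree ≥ 4, so divide by f(x) over F_17: 7x^6 + 9x^5 + 9x^4 + 13x^3 + 7x^2 + 7x = (7x^2 + 14x + 4)·(x^4 + 9x^3 + 7x^2 + 11x + 2) + (6x^3 + 15x^2 + 3x + 9). Hence a·b ≡ 6x^3 + 15x^2 + 3x + 9 (mod f). (F_17[x]/(f) is a field with 17^4 = 83521 elements since f is irreducible of degree 4.)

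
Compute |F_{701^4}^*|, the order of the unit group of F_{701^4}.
|F_{701^4}^*| = 241474942800

F_{701^4} has 701^4 = 241474942801 elements; its multiplicative group consists of all nonzero elements, so |F_{701^4}^*| = 241474942801 - 1 = 241474942800. (It is cyclic since any finite subgroup of the multiplicative group of a field is cyclic.)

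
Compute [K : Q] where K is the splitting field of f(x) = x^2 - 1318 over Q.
[K : Q] = 2

f(x) = x^2 - 1318 factors as (x - √1318)(x + √1318). The splitting field is K = Q(√1318). Since 1318 is squarefree and > 1, it is not a perfect square, so x^2 - 1318 is irreducible over Q and [Q(√1318) : Q] = 2. Hence [K : Q] = 2.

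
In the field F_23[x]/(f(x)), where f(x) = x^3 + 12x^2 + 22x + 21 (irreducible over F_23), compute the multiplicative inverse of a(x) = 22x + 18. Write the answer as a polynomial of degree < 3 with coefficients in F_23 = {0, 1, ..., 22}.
a(x)^(-1) ≡ 19x^2 + 18x + 6 (mod f(x))

Since f is irreducible over F_23, F_23[x]/(f) is a field and a(x) ≠ 0 has an inverse. Apply the extended Euclidean algorithm to f(x) and a(x) in F_23[x]: f(x) = (22x^2 + 16x + 13)·a(x) + (17). The last nonzero remainder is the constant 17 = gcd(f, a) in F_23. Back-substituting through the division chain expresses 17 = s(x)·a(x) + t(x)·f(x) with s(x) ≡ x^2 + 7x + 10 (mod f), so (x^2 + 7x + 10)·a(x) ≡ 17 (mod f). Multiplying by 17^(-1) ≡ 19 in F_23 gives a(x)^(-1) ≡ 19·(x^2 + 7x + 10) ≡ 19x^2 + 18x + 6 (mod f). Check: (22x + 18)·(19x^2 + 18x + 6) = 4x^3 + 2x^2 + 19x + 16 ≡ 1 (mod x^3 + 12x^2 + 22x + 21).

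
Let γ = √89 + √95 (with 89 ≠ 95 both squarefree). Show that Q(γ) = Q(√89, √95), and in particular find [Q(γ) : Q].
[Q(γ) : Q] = 4 (equivalently, Q(γ) = Q(√89, √95))

Obviously Q(γ) ⊆ Q(√89, √95), and [Q(√89, √95):Q] = 4 (since 89, 95 are distinct squarefree integers > 1 with 8455 not a perfect square). To show equality we compute the minimal polynomial of γ. From γ = √89 + √95: γ^2 = 89 + 2√(8455) + 95 = 184 + 2√(8455), so γ^2 - 184 = 2√(8455); squaring, (γ^2 - 184)^2 = 4·8455, i.e. γ^4 - 368γ^2 + 33856 - 33820 = 0, i.e. γ^4 - 368γ^2 + 36 = 0. So γ is a root of x^4 - 368x^2 + 36. This polynomial is irreducible over Q: it has no rational root (each ±√89 ± √95 is irrational), and any factorization into two quadratics over Q would force √(8455) ∈ Q (pairing opposite roots) or √89, √95 ∈ Q (other pairings), all impossible. Hence [Q(γ):Q] = 4 = [Q(√89, √95):Q], so Q(γ) = Q(√89, √95).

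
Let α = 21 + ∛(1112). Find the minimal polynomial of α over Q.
m_α(x) = x^3 - 63x^2 + 1323x - 10373

Set β = α - 21 = ∛(1112), so β^3 = 1112. Then (α - 21)^3 - 1112 = 0, i.e. α is a root of g(x) = (x - 21)^3 - 1112 = x^3 - 63x^2 + 1323x - 10373. Since g(x) = h(x - 21) where h(x) = x^3 - 1112, and h is irreducible over Q (because 1112 is not a perfect cube, so h has no rational root, and a monic cubic with no rational root is irreducible), g is also irreducible (irreducibility is preserved under the substitution x → x - 21). Hence m_α(x) = x^3 - 63x^2 + 1323x - 10373.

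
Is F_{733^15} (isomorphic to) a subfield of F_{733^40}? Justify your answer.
No: F_{733^15} is not a subfield of F_{733^40}

F_{p^m} embeds in F_{p^n} iff m | n. Here 15 ∤ 40 (since 40 = 2·15 + 10 with remainder 10 ≠ 0), so F_{733^15} is not a subfield of F_{733^40}. Equivalently: if it were, the tower law would give 15 = [F_{733^15}:F_733] dividing [F_{733^40}:F_733] = 40, contradiction.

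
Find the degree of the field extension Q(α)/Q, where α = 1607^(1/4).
[Q(α):Q] = 4

α is a root of x^4 - 1607. By Eisenstein's criterion at the prime p = 1607 (which divides the constant term 1607 but p^2 = 2582449 does not, since 1607 is squarefree), x^4 - 1607 is irreducible over Q. Hence [Q(α):Q] = 4.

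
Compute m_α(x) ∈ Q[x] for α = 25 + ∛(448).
m_α(x) = x^3 - 75x^2 + 1875x - 16073

Set β = α - 25 = ∛(448), so β^3 = 448. Then (α - 25)^3 - 448 = 0, i.e. α is a root of g(x) = (x - 25)^3 - 448 = x^3 - 75x^2 + 1875x - 16073. Since g(x) = h(x - 25) where h(x) = x^3 - 448, and h is irreducible over Q (because 448 is not a perfect cube, so h has no rational root, and a monic cubic with no rational root is irreducible), g is also irreducible (irreducibility is preserved under the substitution x → x - 25). Hence m_α(x) = x^3 - 75x^2 + 1875x - 16073.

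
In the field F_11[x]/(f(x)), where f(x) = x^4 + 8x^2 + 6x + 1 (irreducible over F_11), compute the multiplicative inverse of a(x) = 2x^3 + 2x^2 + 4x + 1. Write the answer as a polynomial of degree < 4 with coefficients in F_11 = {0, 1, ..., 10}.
a(x)^(-1) ≡ 6x^3 + 5x^2 + 6x + 6 (mod f(x))

Since f is irreducible over F_11, F_11[x]/(f) is a field and a(x) ≠ 0 has an inverse. Apply the extended Euclidean algorithm to f(x) and a(x) in F_11[x]: f(x) = (6x + 5)·a(x) + (7x^2 + 2x + 7);  a(x) = (5x + 2)·(7x^2 + 2x + 7) + (9x + 9);  (7x^2 + 2x + 7) = (2x + 8)·(9x + 9) + (1). The last nonzero remainder is the constant 1 = gcd(f, a) in F_11. Back-substituting through the division chain expresses 1 = s(x)·a(x) + t(x)·f(x) with s(x) ≡ 6x^3 + 5x^2 + 6x + 6 (mod f), so a(x)^(-1) ≡ s(x) = 6x^3 + 5x^2 + 6x + 6 (mod f). Check: (2x^3 + 2x^2 + 4x + 1)·(6x^3 + 5x^2 + 6x + 6) = x^6 + 2x^4 + 6x^3 + 8x^2 + 8x + 6 ≡ 1 (mod x^4 + 8x^2 + 6x + 1).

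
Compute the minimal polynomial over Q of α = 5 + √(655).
m_α(x) = x^2 - 10x - 630

From α - 5 = √(655), squaring gives (α - 5)^2 = 655, i.e. α^2 - 10α + 25 = 655, so α^2 - 10α - 630 = 0. The discriminant of x^2 - 10x - 630 is (-10)^2 - 4·(-630) = 100 + 2520 = 2620, and 4·(655) is not a perfect square in Q since 655 is squarefree and ≠ 1. Hence x^2 - 10x - 630 is irreducible over Q and is the minimal polynomial of α.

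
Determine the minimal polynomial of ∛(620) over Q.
m_α(x) = x^3 - 620

α satisfies α^3 = 620, so x^3 - 620 annihilates α. By the rational root test, a rational root p/q (in lowest terms) of x^3 - 620 would satisfy p^3 = 620 q^3, forcing q = 1 and p^3 = 620; but 620 is not a perfect cube, contradiction. A monic cubic over Q with no rational root is irreducible (any nontrivial factorization would include a linear factor). Hence x^3 - 620 is the minimal polynomial of α, and in particular [Q(α):Q] = 3.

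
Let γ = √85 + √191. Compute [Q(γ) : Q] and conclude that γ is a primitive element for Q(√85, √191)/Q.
[Q(γ) : Q] = 4 (equivalently, Q(γ) = Q(√85, √191))

Obviously Q(γ) ⊆ Q(√85, √191), and [Q(√85, √191):Q] = 4 (since 85, 191 are distinct squarefree integers > 1 with 16235 not a perfect square). To show equality we compute the minimal polynomial of γ. From γ = √85 + √191: γ^2 = 85 + 2√(16235) + 191 = 276 + 2√(16235), so γ^2 - 276 = 2√(16235); squaring, (γ^2 - 276)^2 = 4·16235, i.e. γ^4 - 552γ^2 + 76176 - 64940 = 0, i.e. γ^4 - 552γ^2 + 11236 = 0. So γ is a root of x^4 - 552x^2 + 11236. This polynomial is irreducible over Q: it has no rational root (each ±√85 ± √191 is irrational), and any factorization into two quadratics over Q would force √(16235) ∈ Q (pairing opposite roots) or √85, √191 ∈ Q (other pairings), all impossible. Hence [Q(γ):Q] = 4 = [Q(√85, √191):Q], so Q(γ) = Q(√85, √191).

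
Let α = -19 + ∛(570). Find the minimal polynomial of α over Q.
m_α(x) = x^3 + 57x^2 + 1083x + 6289

Set β = α + 19 = ∛(570), so β^3 = 570. Then (α + 19)^3 - 570 = 0, i.e. α is a root of g(x) = (x + 19)^3 - 570 = x^3 + 57x^2 + 1083x + 6289. Since g(x) = h(x + 19) where h(x) = x^3 - 570, and h is irreducible over Q (because 570 is not a perfect cube, so h has no rational root, and a monic cubic with no rational root is irreducible), g is also irreducible (irreducibility is preserved under the substitution x → x + 19). Hence m_α(x) = x^3 + 57x^2 + 1083x + 6289.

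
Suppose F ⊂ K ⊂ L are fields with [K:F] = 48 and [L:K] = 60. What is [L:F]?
[L:F] = 2880

The tower law says that for any tower of field extensions F ⊂ K ⊂ L with finite degrees, [L:F] = [L:K] · [K:F]. Here this gives [L:F] = 60 · 48 = 2880.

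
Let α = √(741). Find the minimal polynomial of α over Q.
m_α(x) = x^2 - 741

α satisfies α^2 - 741 = 0, so x^2 - 741 annihilates α. Since d = 741 is squarefree and ≠ 1, it is not a perfect square in Q, so x^2 - 741 has no rational root and is therefore irreducible over Q (a degree-2 polynomial over a field is irreducible iff it has no root). Hence m_α(x) = x^2 - 741.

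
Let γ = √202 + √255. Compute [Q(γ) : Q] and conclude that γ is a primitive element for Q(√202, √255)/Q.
[Q(γ) : Q] = 4 (equivalently, Q(γ) = Q(√202, √255))

Obviously Q(γ) ⊆ Q(√202, √255), and [Q(√202, √255):Q] = 4 (since 202, 255 are distinct squarefree integers > 1 with 51510 not a perfect square). To show equality we compute the minimal polynomial of γ. From γ = √202 + √255: γ^2 = 202 + 2√(51510) + 255 = 457 + 2√(51510), so γ^2 - 457 = 2√(51510); squaring, (γ^2 - 457)^2 = 4·51510, i.e. γ^4 - 914γ^2 + 208849 - 206040 = 0, i.e. γ^4 - 914γ^2 + 2809 = 0. So γ is a root of x^4 - 914x^2 + 2809. This polynomial is irreducible over Q: it has no rational root (each ±√202 ± √255 is irrational), and any factorization into two quadratics over Q would force √(51510) ∈ Q (pairing opposite roots) or √202, √255 ∈ Q (other pairings), all impossible. Hence [Q(γ):Q] = 4 = [Q(√202, √255):Q], so Q(γ) = Q(√202, √255).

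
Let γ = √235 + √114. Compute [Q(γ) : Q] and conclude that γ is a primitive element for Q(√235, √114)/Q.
[Q(γ) : Q] = 4 (equivalently, Q(γ) = Q(√235, √114))

Obviously Q(γ) ⊆ Q(√235, √114), and [Q(√235, √114):Q] = 4 (since 235, 114 are distinct squarefree integers > 1 with 26790 not a perfect square). To show equality we compute the minimal polynomial of γ. From γ = √235 + √114: γ^2 = 235 + 2√(26790) + 114 = 349 + 2√(26790), so γ^2 - 349 = 2√(26790); squaring, (γ^2 - 349)^2 = 4·26790, i.e. γ^4 - 698γ^2 + 121801 - 107160 = 0, i.e. γ^4 - 698γ^2 + 14641 = 0. So γ is a root of x^4 - 698x^2 + 14641. This polynomial is irreducible over Q: it has no rational root (each ±√235 ± √114 is irrational), and any factorization into two quadratics over Q would force √(26790) ∈ Q (pairing opposite roots) or √235, √114 ∈ Q (other pairings), all impossible. Hence [Q(γ):Q] = 4 = [Q(√235, √114):Q], so Q(γ) = Q(√235, √114).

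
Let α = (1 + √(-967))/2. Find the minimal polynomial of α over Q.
m_α(x) = x^2 - x + 242

From 2α - 1 = √(-967), squaring gives (2α - 1)^2 = -967, i.e. 4α^2 - 4α + 1 = -967, so α^2 - α + (1 + 967)/4 = 0. Since -967 ≡ 1 (mod 4), (1 + 967)/4 = 242 ∈ Z. The polynomial x^2 - x + 242 has discriminant 1 - 4·(242) = -967, which is not a perfect square in Q (d = -967 is squarefree and ≠ 1), so x^2 - x + 242 is irreducible over Q. It is the minimal polynomial of α.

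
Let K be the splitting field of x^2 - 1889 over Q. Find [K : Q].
[K : Q] = 2

f(x) = x^2 - 1889 factors as (x - √1889)(x + √1889). The splitting field is K = Q(√1889). Since 1889 is squarefree and > 1, it is not a perfect square, so x^2 - 1889 is irreducible over Q and [Q(√1889) : Q] = 2. Hence [K : Q] = 2.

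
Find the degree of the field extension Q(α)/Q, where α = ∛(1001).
[Q(α):Q] = 3

The minimal polynomial of α is x^3 - 1001, irreducible over Q since 1001 is not a perfect cube (so x^3 - 1001 has no rational root). Hence [Q(α):Q] = deg(m_α) = 3.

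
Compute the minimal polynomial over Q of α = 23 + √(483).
m_α(x) = x^2 - 46x + 46

From α - 23 = √(483), squaring gives (α - 23)^2 = 483, i.e. α^2 - 46α + 529 = 483, so α^2 - 46α + 46 = 0. The discriminant of x^2 - 46x + 46 is (-46)^2 - 4·(46) = 2116 - 184 = 1932, and 4·(483) is not a perfect square in Q since 483 is squarefree and ≠ 1. Hence x^2 - 46x + 46 is irreducible over Q and is the minimal polynomial of α.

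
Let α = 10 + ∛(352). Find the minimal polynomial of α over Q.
m_α(x) = x^3 - 30x^2 + 300x - 1352

Set β = α - 10 = ∛(352), so β^3 = 352. Then (α - 10)^3 - 352 = 0, i.e. α is a root of g(x) = (x - 10)^3 - 352 = x^3 - 30x^2 + 300x - 1352. Since g(x) = h(x - 10) where h(x) = x^3 - 352, and h is irreducible over Q (because 352 is not a perfect cube, so h has no rational root, and a monic cubic with no rational root is irreducible), g is also irreducible (irreducibility is preserved under the substitution x → x - 10). Hence m_α(x) = x^3 - 30x^2 + 300x - 1352.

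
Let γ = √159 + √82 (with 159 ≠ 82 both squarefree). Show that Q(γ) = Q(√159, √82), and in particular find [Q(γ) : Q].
[Q(γ) : Q] = 4 (equivalently, Q(γ) = Q(√159, √82))

Obviously Q(γ) ⊆ Q(√159, √82), and [Q(√159, √82):Q] = 4 (since 159, 82 are distinct squarefree integers > 1 with 13038 not a perfect square). To show equality we compute the minimal polynomial of γ. From γ = √159 + √82: γ^2 = 159 + 2√(13038) + 82 = 241 + 2√(13038), so γ^2 - 241 = 2√(13038); squaring, (γ^2 - 241)^2 = 4·13038, i.e. γ^4 - 482γ^2 + 58081 - 52152 = 0, i.e. γ^4 - 482γ^2 + 5929 = 0. So γ is a root of x^4 - 482x^2 + 5929. This polynomial is irreducible over Q: it has no rational root (each ±√159 ± √82 is irrational), and any factorization into two quadratics over Q would force √(13038) ∈ Q (pairing opposite roots) or √159, √82 ∈ Q (other pairings), all impossible. Hence [Q(γ):Q] = 4 = [Q(√159, √82):Q], so Q(γ) = Q(√159, √82).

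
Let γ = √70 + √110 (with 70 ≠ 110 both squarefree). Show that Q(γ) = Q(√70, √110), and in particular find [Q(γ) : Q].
[Q(γ) : Q] = 4 (equivalently, Q(γ) = Q(√70, √110))

Obviously Q(γ) ⊆ Q(√70, √110), and [Q(√70, √110):Q] = 4 (since 70, 110 are distinct squarefree integers > 1 with 7700 not a perfect square). To show equality we compute the minimal polynomial of γ. From γ = √70 + √110: γ^2 = 70 + 2√(7700) + 110 = 180 + 2√(7700), so γ^2 - 180 = 2√(7700); squaring, (γ^2 - 180)^2 = 4·7700, i.e. γ^4 - 360γ^2 + 32400 - 30800 = 0, i.e. γ^4 - 360γ^2 + 1600 = 0. So γ is a root of x^4 - 360x^2 + 1600. This polynomial is irreducible over Q: it has no rational root (each ±√70 ± √110 is irrational), and any factorization into two quadratics over Q would force √(7700) ∈ Q (pairing opposite roots) or √70, √110 ∈ Q (other pairings), all impossible. Hence [Q(γ):Q] = 4 = [Q(√70, √110):Q], so Q(γ) = Q(√70, √110).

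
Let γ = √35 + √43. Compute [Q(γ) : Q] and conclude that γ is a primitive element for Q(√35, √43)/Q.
[Q(γ) : Q] = 4 (equivalently, Q(γ) = Q(√35, √43))

Obviously Q(γ) ⊆ Q(√35, √43), and [Q(√35, √43):Q] = 4 (since 35, 43 are distinct squarefree integers > 1 with 1505 not a perfect square). To show equality we compute the minimal polynomial of γ. From γ = √35 + √43: γ^2 = 35 + 2√(1505) + 43 = 78 + 2√(1505), so γ^2 - 78 = 2√(1505); squaring, (γ^2 - 78)^2 = 4·1505, i.e. γ^4 - 156γ^2 + 6084 - 6020 = 0, i.e. γ^4 - 156γ^2 + 64 = 0. So γ is a root of x^4 - 156x^2 + 64. This polynomial is irreducible over Q: it has no rational root (each ±√35 ± √43 is irrational), and any factorization into two quadratics over Q would force √(1505) ∈ Q (pairing opposite roots) or √35, √43 ∈ Q (other pairings), all impossible. Hence [Q(γ):Q] = 4 = [Q(√35, √43):Q], so Q(γ) = Q(√35, √43).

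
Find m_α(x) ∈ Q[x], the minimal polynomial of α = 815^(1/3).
m_α(x) = x^3 - 815

α satisfies α^3 = 815, so x^3 - 815 annihilates α. By the rational root test, a rational root p/q (in lowest terms) of x^3 - 815 would satisfy p^3 = 815 q^3, forcing q = 1 and p^3 = 815; but 815 is not a perfect cube, contradiction. A monic cubic over Q with no rational root is irreducible (any nontrivial factorization would include a linear factor). Hence x^3 - 815 is the minimal polynomial of α, and in particular [Q(α):Q] = 3.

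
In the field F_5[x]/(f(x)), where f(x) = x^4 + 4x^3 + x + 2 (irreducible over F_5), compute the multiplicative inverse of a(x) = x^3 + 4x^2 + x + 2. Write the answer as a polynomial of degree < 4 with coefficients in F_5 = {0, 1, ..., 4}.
a(x)^(-1) ≡ 3x^2 + 4x + 2 (mod f(x))

Since f is irreducible over F_5, F_5[x]/(f) is a field and a(x) ≠ 0 has an inverse. Apply the extended Euclidean algorithm to f(x) and a(x) in F_5[x]: f(x) = (x)·a(x) + (4x^2 + 4x + 2);  a(x) = (4x + 2)·(4x^2 + 4x + 2) + (3). The last nonzero remainder is the constant 3 = gcd(f, a) in F_5. Back-substituting through the division chain expresses 3 = s(x)·a(x) + t(x)·f(x) with s(x) ≡ 4x^2 + 2x + 1 (mod f), so (4x^2 + 2x + 1)·a(x) ≡ 3 (mod f). Multiplying by 3^(-1) ≡ 2 in F_5 gives a(x)^(-1) ≡ 2·(4x^2 + 2x + 1) ≡ 3x^2 + 4x + 2 (mod f). Check: (x^3 + 4x^2 + x + 2)·(3x^2 + 4x + 2) = 3x^5 + x^4 + x^3 + 3x^2 + 4 ≡ 1 (mod x^4 + 4x^3 + x + 2).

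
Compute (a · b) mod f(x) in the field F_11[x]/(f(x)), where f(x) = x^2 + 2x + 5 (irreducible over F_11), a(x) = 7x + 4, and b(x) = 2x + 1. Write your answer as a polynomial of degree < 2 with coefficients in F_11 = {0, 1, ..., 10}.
a · b ≡ 9x (mod f(x))

Multiply in F_11[x]: a(x)·b(x) = (7x + 4)·(2x + 1) = 3x^2 + 4x + 4. This has degree ≥ 2, so divide by f(x) over F_11: 3x^2 + 4x + 4 = (3)·(x^2 + 2x + 5) + (9x). Hence a·b ≡ 9x (mod f). (F_11[x]/(f) is a field with 11^2 = 121 elements since f is irreducible of degree 2.)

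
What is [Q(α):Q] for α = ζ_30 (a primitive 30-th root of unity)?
[Q(α):Q] = 8

The minimal polynomial of ζ_30 over Q is the 30-th cyclotomic polynomial Φ_30(x), which is irreducible over Q and has degree φ(30) = 8. Hence [Q(α):Q] = φ(30) = 8.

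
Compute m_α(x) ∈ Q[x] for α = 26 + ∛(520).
m_α(x) = x^3 - 78x^2 + 2028x - 18096

Set β = α - 26 = ∛(520), so β^3 = 520. Then (α - 26)^3 - 520 = 0, i.e. α is a root of g(x) = (x - 26)^3 - 520 = x^3 - 78x^2 + 2028x - 18096. Since g(x) = h(x - 26) where h(x) = x^3 - 520, and h is irreducible over Q (because 520 is not a perfect cube, so h has no rational root, and a monic cubic with no rational root is irreducible), g is also irreducible (irreducibility is preserved under the substitution x → x - 26). Hence m_α(x) = x^3 - 78x^2 + 2028x - 18096.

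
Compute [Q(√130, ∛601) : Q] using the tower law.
[Q(√130, ∛601) : Q] = 6

Let L = Q(√130, ∛601). Since Q(√130) ⊂ L and [Q(√130):Q] = 2, the tower law gives 2 | [L:Q]. Likewise Q(∛601) ⊂ L with [Q(∛601):Q] = 3 (because 601 is not a perfect cube), so 3 | [L:Q]. As gcd(2,3) = 1, [L:Q] is divisible by 6. Conversely L is generated over Q by √130 and ∛601, so [L:Q] ≤ 2·3 = 6. Therefore [Q(√130, ∛601) : Q] = 6.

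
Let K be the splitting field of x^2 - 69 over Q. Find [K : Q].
[K : Q] = 2

f(x) = x^2 - 69 factors as (x - √69)(x + √69). The splitting field is K = Q(√69). Since 69 is squarefree and > 1, it is not a perfect square, so x^2 - 69 is irreducible over Q and [Q(√69) : Q] = 2. Hence [K : Q] = 2.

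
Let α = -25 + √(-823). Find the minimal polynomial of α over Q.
m_α(x) = x^2 + 50x + 1448

From α + 25 = √(-823), squaring gives (α + 25)^2 = -823, i.e. α^2 + 50α + 625 = -823, so α^2 + 50α + 1448 = 0. The discriminant of x^2 + 50x + 1448 is (50)^2 - 4·(1448) = 2500 - 5792 = -3292, and 4·(-823) is not a perfect square in Q since -823 is squarefree and ≠ 1. Hence x^2 + 50x + 1448 is irreducible over Q and is the minimal polynomial of α.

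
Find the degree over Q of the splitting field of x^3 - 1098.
[K : Q] = 6

The roots of x^3 - 1098 are ∛1098, ω∛1098, ω^2∛1098 where ω = e^(2πi/3) is a primitive cube root of unity, so K = Q(∛1098, ω). Now [Q(∛1098):Q] = 3 (since 1098 is not a perfect cube, x^3 - 1098 is irreducible) and [Q(ω):Q] = 2. Both 2 and 3 divide [K:Q], and [K:Q] ≤ 3·2 = 6, so [K:Q] = 6. (Equivalently: Q(∛1098) ⊂ R but ω ∉ R, so [K : Q(∛1098)] = 2.)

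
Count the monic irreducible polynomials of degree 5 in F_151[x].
There are 15700545120 monic irreducible polynomials of degree 5 over F_151

Each element of F_{151^5} that lies in no proper subfield is a root of exactly one monic irreducible of degree 5 over F_151, and each such polynomial has 5 distinct roots in F_{151^5}. By Möbius inversion the count is N_151(5) = (1/5) Σ_{d|5} μ(5/d) · 151^d = (1/5)(μ(5)·151^1 + μ(1)·151^5) = 78502725600/5 = 15700545120.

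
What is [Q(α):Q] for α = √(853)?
[Q(α):Q] = 2

[Q(α):Q] equals the degree of the minimal polynomial of α. Here α^2 = 853 and x^2 - 853 is irreducible (d = 853 is squarefree, ≠ 1, hence not a square), so deg(m_α) = 2. Thus [Q(α):Q] = 2.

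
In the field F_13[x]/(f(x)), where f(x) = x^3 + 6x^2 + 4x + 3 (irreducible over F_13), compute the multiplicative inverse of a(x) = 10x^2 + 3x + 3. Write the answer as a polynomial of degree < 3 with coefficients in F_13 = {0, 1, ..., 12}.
a(x)^(-1) ≡ 2x^2 + 6x + 7 (mod f(x))

Since f is irreducible over F_13, F_13[x]/(f) is a field and a(x) ≠ 0 has an inverse. Apply the extended Euclidean algorithm to f(x) and a(x) in F_13[x]: f(x) = (4x + 2)·a(x) + (12x + 10);  a(x) = (3x + 1)·(12x + 10) + (6). The last nonzero remainder is the constant 6 = gcd(f, a) in F_13. Back-substituting through the division chain expresses 6 = s(x)·a(x) + t(x)·f(x) with s(x) ≡ 12x^2 + 10x + 3 (mod f), so (12x^2 + 10x + 3)·a(x) ≡ 6 (mod f). Multiplying by 6^(-1) ≡ 11 in F_13 gives a(x)^(-1) ≡ 11·(12x^2 + 10x + 3) ≡ 2x^2 + 6x + 7 (mod f). Check: (10x^2 + 3x + 3)·(2x^2 + 6x + 7) = 7x^4 + x^3 + 3x^2 + 8 ≡ 1 (mod x^3 + 6x^2 + 4x + 3).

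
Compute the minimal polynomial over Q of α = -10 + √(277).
m_α(x) = x^2 + 20x - 177

From α + 10 = √(277), squaring gives (α + 10)^2 = 277, i.e. α^2 + 20α + 100 = 277, so α^2 + 20α - 177 = 0. The discriminant of x^2 + 20x - 177 is (20)^2 - 4·(-177) = 400 + 708 = 1108, and 4·(277) is not a perfect square in Q since 277 is squarefree and ≠ 1. Hence x^2 + 20x - 177 is irreducible over Q and is the minimal polynomial of α.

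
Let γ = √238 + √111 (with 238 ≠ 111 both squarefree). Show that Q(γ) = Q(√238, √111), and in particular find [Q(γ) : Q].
[Q(γ) : Q] = 4 (equivalently, Q(γ) = Q(√238, √111))

Obviously Q(γ) ⊆ Q(√238, √111), and [Q(√238, √111):Q] = 4 (since 238, 111 are distinct squarefree integers > 1 with 26418 not a perfect square). To show equality we compute the minimal polynomial of γ. From γ = √238 + √111: γ^2 = 238 + 2√(26418) + 111 = 349 + 2√(26418), so γ^2 - 349 = 2√(26418); squaring, (γ^2 - 349)^2 = 4·26418, i.e. γ^4 - 698γ^2 + 121801 - 105672 = 0, i.e. γ^4 - 698γ^2 + 16129 = 0. So γ is a root of x^4 - 698x^2 + 16129. This polynomial is irreducible over Q: it has no rational root (each ±√238 ± √111 is irrational), and any factorization into two quadratics over Q would force √(26418) ∈ Q (pairing opposite roots) or √238, √111 ∈ Q (other pairings), all impossible. Hence [Q(γ):Q] = 4 = [Q(√238, √111):Q], so Q(γ) = Q(√238, √111).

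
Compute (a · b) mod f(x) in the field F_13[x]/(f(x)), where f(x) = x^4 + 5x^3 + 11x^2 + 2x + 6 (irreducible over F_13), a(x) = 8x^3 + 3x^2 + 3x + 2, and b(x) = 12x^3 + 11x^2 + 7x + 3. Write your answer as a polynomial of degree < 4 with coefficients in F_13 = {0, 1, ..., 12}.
a · b ≡ 10x^3 + x^2 + 6x + 8 (mod f(x))

Multiply in F_13[x]: a(x)·b(x) = (8x^3 + 3x^2 + 3x + 2)·(12x^3 + 11x^2 + 7x + 3) = 5x^6 + 7x^5 + 8x^4 + 11x^3 + 10x + 6. This has degree ≥ 4, so divide by f(x) over F_13: 5x^6 + 7x^5 + 8x^4 + 11x^3 + 10x + 6 = (5x^2 + 8x + 4)·(x^4 + 5x^3 + 11x^2 + 2x + 6) + (10x^3 + x^2 + 6x + 8). Hence a·b ≡ 10x^3 + x^2 + 6x + 8 (mod f). (F_13[x]/(f) is a field with 13^4 = 28561 elements since f is irreducible of degree 4.)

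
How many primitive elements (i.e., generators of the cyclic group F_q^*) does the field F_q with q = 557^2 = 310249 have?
There are φ(310248) = 99360 primitive elements

F_q^* is cyclic of order q - 1 = 310248. A cyclic group of order m has exactly φ(m) generators. Here m = 310248 = 2^3 · 3^2 · 31 · 139, so the number of primitive elements is φ(310248) = 99360.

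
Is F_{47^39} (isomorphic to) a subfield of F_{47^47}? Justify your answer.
No: F_{47^39} is not a subfield of F_{47^47}

F_{p^m} embeds in F_{p^n} iff m | n. Here 39 ∤ 47 (since 47 = 1·39 + 8 with remainder 8 ≠ 0), so F_{47^39} is not a subfield of F_{47^47}. Equivalently: if it were, the tower law would give 39 = [F_{47^39}:F_47] dividing [F_{47^47}:F_47] = 47, contradiction.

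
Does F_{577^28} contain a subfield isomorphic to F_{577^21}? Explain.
No: F_{577^21} is not a subfield of F_{577^28}

F_{p^m} embeds in F_{p^n} iff m | n. Here 21 ∤ 28 (since 28 = 1·21 + 7 with remainder 7 ≠ 0), so F_{577^21} is not a subfield of F_{577^28}. Equivalently: if it were, the tower law would give 21 = [F_{577^21}:F_577] dividing [F_{577^28}:F_577] = 28, contradiction.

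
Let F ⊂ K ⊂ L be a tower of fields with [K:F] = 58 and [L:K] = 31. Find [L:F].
[L:F] = 1798

The tower law says that for any tower of field extensions F ⊂ K ⊂ L with finite degrees, [L:F] = [L:K] · [K:F]. Here this gives [L:F] = 31 · 58 = 1798.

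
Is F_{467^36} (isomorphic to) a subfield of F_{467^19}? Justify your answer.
No: F_{467^36} is not a subfield of F_{467^19}

F_{p^m} embeds in F_{p^n} iff m | n. Here 36 ∤ 19 (since 19 = 0·36 + 19 with remainder 19 ≠ 0), so F_{467^36} is not a subfield of F_{467^19}. Equivalently: if it were, the tower law would give 36 = [F_{467^36}:F_467] dividing [F_{467^19}:F_467] = 19, contradiction.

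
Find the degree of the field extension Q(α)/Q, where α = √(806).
[Q(α):Q] = 2

[Q(α):Q] equals the degree of the minimal polynomial of α. Here α^2 = 806 and x^2 - 806 is irreducible (d = 806 is squarefree, ≠ 1, hence not a square), so deg(m_α) = 2. Thus [Q(α):Q] = 2.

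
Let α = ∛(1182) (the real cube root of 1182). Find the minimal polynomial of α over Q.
m_α(x) = x^3 - 1182

α satisfies α^3 = 1182, so x^3 - 1182 annihilates α. By the rational root test, a rational root p/q (in lowest terms) of x^3 - 1182 would satisfy p^3 = 1182 q^3, forcing q = 1 and p^3 = 1182; but 1182 is not a perfect cube, contradiction. A monic cubic over Q with no rational root is irreducible (any nontrivial factorization would include a linear factor). Hence x^3 - 1182 is the minimal polynomial of α, and in particular [Q(α):Q] = 3.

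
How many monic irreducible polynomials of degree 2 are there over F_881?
There are 387640 monic irreducible polynomials of degree 2 over F_881

Each element of F_{881^2} that lies in no proper subfield is a root of exactly one monic irreducible of degree 2 over F_881, and each such polynomial has 2 distinct roots in F_{881^2}. By Möbius inversion the count is N_881(2) = (1/2) Σ_{d|2} μ(2/d) · 881^d = (1/2)(μ(2)·881^1 + μ(1)·881^2) = 775280/2 = 387640.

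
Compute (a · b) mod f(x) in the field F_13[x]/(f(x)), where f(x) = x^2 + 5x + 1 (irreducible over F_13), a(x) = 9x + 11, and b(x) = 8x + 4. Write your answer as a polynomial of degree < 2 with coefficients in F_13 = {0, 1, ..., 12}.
a · b ≡ 11x + 11 (mod f(x))

Multiply in F_13[x]: a(x)·b(x) = (9x + 11)·(8x + 4) = 7x^2 + 7x + 5. This has degree ≥ 2, so divide by f(x) over F_13: 7x^2 + 7x + 5 = (7)·(x^2 + 5x + 1) + (11x + 11). Hence a·b ≡ 11x + 11 (mod f). (F_13[x]/(f) is a field with 13^2 = 169 elements since f is irreducible of degree 2.)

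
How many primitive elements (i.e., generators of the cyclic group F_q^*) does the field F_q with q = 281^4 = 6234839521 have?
There are φ(6234839520) = 1287069696 primitive elements

F_q^* is cyclic of order q - 1 = 6234839520. A cyclic group of order m has exactly φ(m) generators. Here m = 6234839520 = 2^5 · 3 · 5 · 7 · 13 · 47 · 3037, so the number of primitive elements is φ(6234839520) = 1287069696.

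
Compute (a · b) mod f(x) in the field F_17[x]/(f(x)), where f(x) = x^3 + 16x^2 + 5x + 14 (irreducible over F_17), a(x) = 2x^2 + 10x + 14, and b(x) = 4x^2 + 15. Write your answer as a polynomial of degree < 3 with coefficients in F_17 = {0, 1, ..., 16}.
a · b ≡ 9x^2 + 2x + 14 (mod f(x))

Multiply in F_17[x]: a(x)·b(x) = (2x^2 + 10x + 14)·(4x^2 + 15) = 8x^4 + 6x^3 + x^2 + 14x + 6. This has degree ≥ 3, so divide by f(x) over F_17: 8x^4 + 6x^3 + x^2 + 14x + 6 = (8x + 14)·(x^3 + 16x^2 + 5x + 14) + (9x^2 + 2x + 14). Hence a·b ≡ 9x^2 + 2x + 14 (mod f). (F_17[x]/(f) is a field with 17^3 = 4913 elements since f is irreducible of degree 3.)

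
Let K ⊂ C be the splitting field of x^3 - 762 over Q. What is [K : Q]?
[K : Q] = 6

The roots of x^3 - 762 are ∛762, ω∛762, ω^2∛762 where ω = e^(2πi/3) is a primitive cube root of unity, so K = Q(∛762, ω). Now [Q(∛762):Q] = 3 (since 762 is not a perfect cube, x^3 - 762 is irreducible) and [Q(ω):Q] = 2. Both 2 and 3 divide [K:Q], and [K:Q] ≤ 3·2 = 6, so [K:Q] = 6. (Equivalently: Q(∛762) ⊂ R but ω ∉ R, so [K : Q(∛762)] = 2.)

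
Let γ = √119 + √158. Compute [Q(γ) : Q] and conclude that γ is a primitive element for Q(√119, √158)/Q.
[Q(γ) : Q] = 4 (equivalently, Q(γ) = Q(√119, √158))

Obviously Q(γ) ⊆ Q(√119, √158), and [Q(√119, √158):Q] = 4 (since 119, 158 are distinct squarefree integers > 1 with 18802 not a perfect square). To show equality we compute the minimal polynomial of γ. From γ = √119 + √158: γ^2 = 119 + 2√(18802) + 158 = 277 + 2√(18802), so γ^2 - 277 = 2√(18802); squaring, (γ^2 - 277)^2 = 4·18802, i.e. γ^4 - 554γ^2 + 76729 - 75208 = 0, i.e. γ^4 - 554γ^2 + 1521 = 0. So γ is a root of x^4 - 554x^2 + 1521. This polynomial is irreducible over Q: it has no rational root (each ±√119 ± √158 is irrational), and any factorization into two quadratics over Q would force √(18802) ∈ Q (pairing opposite roots) or √119, √158 ∈ Q (other pairings), all impossible. Hence [Q(γ):Q] = 4 = [Q(√119, √158):Q], so Q(γ) = Q(√119, √158).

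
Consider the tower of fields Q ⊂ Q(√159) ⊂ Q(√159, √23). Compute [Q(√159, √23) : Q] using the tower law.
[Q(√159, √23) : Q] = 4

[Q(√159):Q] = 2 (min poly x^2 - 159, irreducible since 159 is squarefree > 1). For the top step, suppose √23 ∈ Q(√159), say √23 = c + d√159 with c, d ∈ Q. Squaring: 23 = c^2 + 159d^2 + 2cd√159. Since √159 ∉ Q this forces 2cd = 0. If d = 0 then √23 = c ∈ Q, contradicting 23 squarefree > 1. If c = 0 then 23 = 159d^2, so 159·23 = (159d)^2 is a perfect square in Q — but 159·23 = 3657 is not a perfect square (since 159 and 23 are distinct squarefree integers). Contradiction. Hence √23 ∉ Q(√159), so x^2 - 23 stays irreducible over Q(√159) and [Q(√159, √23) : Q(√159)] = 2. By the tower law, [Q(√159, √23) : Q] = 2 · 2 = 4.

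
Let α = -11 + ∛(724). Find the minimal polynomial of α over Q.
m_α(x) = x^3 + 33x^2 + 363x + 607

Set β = α + 11 = ∛(724), so β^3 = 724. Then (α + 11)^3 - 724 = 0, i.e. α is a root of g(x) = (x + 11)^3 - 724 = x^3 + 33x^2 + 363x + 607. Since g(x) = h(x + 11) where h(x) = x^3 - 724, and h is irreducible over Q (because 724 is not a perfect cube, so h has no rational root, and a monic cubic with no rational root is irreducible), g is also irreducible (irreducibility is preserved under the substitution x → x + 11). Hence m_α(x) = x^3 + 33x^2 + 363x + 607.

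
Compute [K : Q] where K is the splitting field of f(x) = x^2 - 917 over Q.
[K : Q] = 2

f(x) = x^2 - 917 factors as (x - √917)(x + √917). The splitting field is K = Q(√917). Since 917 is squarefree and > 1, it is not a perfect square, so x^2 - 917 is irreducible over Q and [Q(√917) : Q] = 2. Hence [K : Q] = 2.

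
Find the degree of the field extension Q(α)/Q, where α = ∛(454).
[Q(α):Q] = 3

The minimal polynomial of α is x^3 - 454, irreducible over Q since 454 is not a perfect cube (so x^3 - 454 has no rational root). Hence [Q(α):Q] = deg(m_α) = 3.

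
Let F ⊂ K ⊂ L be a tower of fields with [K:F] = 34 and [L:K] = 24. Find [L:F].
[L:F] = 816

The tower law says that for any tower of field extensions F ⊂ K ⊂ L with finite degrees, [L:F] = [L:K] · [K:F]. Here this gives [L:F] = 24 · 34 = 816.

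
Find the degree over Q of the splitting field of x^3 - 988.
[K : Q] = 6

The roots of x^3 - 988 are ∛988, ω∛988, ω^2∛988 where ω = e^(2πi/3) is a primitive cube root of unity, so K = Q(∛988, ω). Now [Q(∛988):Q] = 3 (since 988 is not a perfect cube, x^3 - 988 is irreducible) and [Q(ω):Q] = 2. Both 2 and 3 divide [K:Q], and [K:Q] ≤ 3·2 = 6, so [K:Q] = 6. (Equivalently: Q(∛988) ⊂ R but ω ∉ R, so [K : Q(∛988)] = 2.)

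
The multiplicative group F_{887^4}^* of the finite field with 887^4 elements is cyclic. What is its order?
|F_{887^4}^*| = 619005459360

F_{887^4} has 887^4 = 619005459361 elements; its multiplicative group consists of all nonzero elements, so |F_{887^4}^*| = 619005459361 - 1 = 619005459360. (It is cyclic since any finite subgroup of the multiplicative group of a field is cyclic.)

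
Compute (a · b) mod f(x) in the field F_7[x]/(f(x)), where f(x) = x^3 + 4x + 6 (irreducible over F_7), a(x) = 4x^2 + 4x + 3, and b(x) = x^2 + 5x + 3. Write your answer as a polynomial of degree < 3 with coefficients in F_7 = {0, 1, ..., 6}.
a · b ≡ 5x^2 + 5x + 5 (mod f(x))

Multiply in F_7[x]: a(x)·b(x) = (4x^2 + 4x + 3)·(x^2 + 5x + 3) = 4x^4 + 3x^3 + 6x + 2. This has degree ≥ 3, so divide by f(x) over F_7: 4x^4 + 3x^3 + 6x + 2 = (4x + 3)·(x^3 + 4x + 6) + (5x^2 + 5x + 5). Hence a·b ≡ 5x^2 + 5x + 5 (mod f). (F_7[x]/(f) is a field with 7^3 = 343 elements since f is irreducible of degree 3.)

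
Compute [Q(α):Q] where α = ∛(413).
[Q(α):Q] = 3

The minimal polynomial of α is x^3 - 413, irreducible over Q since 413 is not a perfect cube (so x^3 - 413 has no rational root). Hence [Q(α):Q] = deg(m_α) = 3.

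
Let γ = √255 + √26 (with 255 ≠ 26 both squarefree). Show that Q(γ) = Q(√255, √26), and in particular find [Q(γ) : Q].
[Q(γ) : Q] = 4 (equivalently, Q(γ) = Q(√255, √26))

Obviously Q(γ) ⊆ Q(√255, √26), and [Q(√255, √26):Q] = 4 (since 255, 26 are distinct squarefree integers > 1 with 6630 not a perfect square). To show equality we compute the minimal polynomial of γ. From γ = √255 + √26: γ^2 = 255 + 2√(6630) + 26 = 281 + 2√(6630), so γ^2 - 281 = 2√(6630); squaring, (γ^2 - 281)^2 = 4·6630, i.e. γ^4 - 562γ^2 + 78961 - 26520 = 0, i.e. γ^4 - 562γ^2 + 52441 = 0. So γ is a root of x^4 - 562x^2 + 52441. This polynomial is irreducible over Q: it has no rational root (each ±√255 ± √26 is irrational), and any factorization into two quadratics over Q would force √(6630) ∈ Q (pairing opposite roots) or √255, √26 ∈ Q (other pairings), all impossible. Hence [Q(γ):Q] = 4 = [Q(√255, √26):Q], so Q(γ) = Q(√255, √26).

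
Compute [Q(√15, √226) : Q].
[Q(√15, √226) : Q] = 4

[Q(√15):Q] = 2 (min poly x^2 - 15, irreducible since 15 is squarefree > 1). For the top step, suppose √226 ∈ Q(√15), say √226 = c + d√15 with c, d ∈ Q. Squaring: 226 = c^2 + 15d^2 + 2cd√15. Since √15 ∉ Q this forces 2cd = 0. If d = 0 then √226 = c ∈ Q, contradicting 226 squarefree > 1. If c = 0 then 226 = 15d^2, so 15·226 = (15d)^2 is a perfect square in Q — but 15·226 = 3390 is not a perfect square (since 15 and 226 are distinct squarefree integers). Contradiction. Hence √226 ∉ Q(√15), so x^2 - 226 stays irreducible over Q(√15) and [Q(√15, √226) : Q(√15)] = 2. By the tower law, [Q(√15, √226) : Q] = 2 · 2 = 4.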